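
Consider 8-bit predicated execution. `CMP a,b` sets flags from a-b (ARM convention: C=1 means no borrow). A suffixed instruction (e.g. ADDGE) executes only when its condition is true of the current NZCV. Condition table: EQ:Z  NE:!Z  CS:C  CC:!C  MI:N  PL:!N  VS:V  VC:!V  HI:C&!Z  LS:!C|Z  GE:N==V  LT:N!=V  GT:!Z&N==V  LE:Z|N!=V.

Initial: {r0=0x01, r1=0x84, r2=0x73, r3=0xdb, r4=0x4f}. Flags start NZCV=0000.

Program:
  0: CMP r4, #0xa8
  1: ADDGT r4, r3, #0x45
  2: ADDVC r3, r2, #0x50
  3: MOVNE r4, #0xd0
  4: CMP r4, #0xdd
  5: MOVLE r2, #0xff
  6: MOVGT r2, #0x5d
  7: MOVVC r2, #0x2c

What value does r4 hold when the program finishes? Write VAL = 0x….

[0] flags=1001 → (cmp)
[1] flags=1001 GT?T → r4=0x20
[2] flags=1001 VC?F → skip
[3] flags=1001 NE?T → r4=0xd0
[4] flags=1000 → (cmp)
[5] flags=1000 LE?T → r2=0xff
[6] flags=1000 GT?F → skip
[7] flags=1000 VC?T → r2=0x2c

VAL = 0xd0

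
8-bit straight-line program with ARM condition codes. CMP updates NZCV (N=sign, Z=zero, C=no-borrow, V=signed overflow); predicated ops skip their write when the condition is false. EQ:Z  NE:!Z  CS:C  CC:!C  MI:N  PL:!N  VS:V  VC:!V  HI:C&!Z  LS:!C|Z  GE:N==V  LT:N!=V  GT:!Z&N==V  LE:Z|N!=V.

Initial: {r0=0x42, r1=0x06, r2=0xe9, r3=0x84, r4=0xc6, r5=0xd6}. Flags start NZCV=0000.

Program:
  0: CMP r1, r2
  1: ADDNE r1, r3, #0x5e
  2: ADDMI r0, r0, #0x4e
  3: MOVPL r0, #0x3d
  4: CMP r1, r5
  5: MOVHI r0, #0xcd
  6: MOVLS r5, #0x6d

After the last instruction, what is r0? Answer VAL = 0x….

VAL = 0xcd

[0] flags=0000 → (cmp)
[1] flags=0000 NE?T → r1=0xe2
[2] flags=0000 MI?F → skip
[3] flags=0000 PL?T → r0=0x3d
[4] flags=0010 → (cmp)
[5] flags=0010 HI?T → r0=0xcd
[6] flags=0010 LS?F → skip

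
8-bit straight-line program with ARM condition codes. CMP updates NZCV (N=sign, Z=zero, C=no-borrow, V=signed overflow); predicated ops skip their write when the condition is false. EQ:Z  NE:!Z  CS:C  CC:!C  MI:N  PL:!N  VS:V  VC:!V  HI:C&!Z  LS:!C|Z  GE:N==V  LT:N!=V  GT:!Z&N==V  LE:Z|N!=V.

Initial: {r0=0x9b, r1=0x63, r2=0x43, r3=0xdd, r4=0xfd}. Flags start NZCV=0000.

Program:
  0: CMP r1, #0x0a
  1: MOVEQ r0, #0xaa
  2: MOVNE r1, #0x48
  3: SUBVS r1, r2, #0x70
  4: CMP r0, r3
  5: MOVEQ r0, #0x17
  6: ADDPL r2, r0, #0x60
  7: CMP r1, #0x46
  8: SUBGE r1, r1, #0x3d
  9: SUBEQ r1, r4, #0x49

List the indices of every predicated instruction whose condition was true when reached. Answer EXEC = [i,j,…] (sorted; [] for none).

0: ✓ CMP  NZCV=0010
1: · MOVEQ
2: ✓ MOVNE  r1←0x48
3: · SUBVS
4: ✓ CMP  NZCV=1000
5: · MOVEQ
6: · ADDPL
7: ✓ CMP  NZCV=0010
8: ✓ SUBGE  r1←0x0b
9: · SUBEQ

EXEC = [2,8]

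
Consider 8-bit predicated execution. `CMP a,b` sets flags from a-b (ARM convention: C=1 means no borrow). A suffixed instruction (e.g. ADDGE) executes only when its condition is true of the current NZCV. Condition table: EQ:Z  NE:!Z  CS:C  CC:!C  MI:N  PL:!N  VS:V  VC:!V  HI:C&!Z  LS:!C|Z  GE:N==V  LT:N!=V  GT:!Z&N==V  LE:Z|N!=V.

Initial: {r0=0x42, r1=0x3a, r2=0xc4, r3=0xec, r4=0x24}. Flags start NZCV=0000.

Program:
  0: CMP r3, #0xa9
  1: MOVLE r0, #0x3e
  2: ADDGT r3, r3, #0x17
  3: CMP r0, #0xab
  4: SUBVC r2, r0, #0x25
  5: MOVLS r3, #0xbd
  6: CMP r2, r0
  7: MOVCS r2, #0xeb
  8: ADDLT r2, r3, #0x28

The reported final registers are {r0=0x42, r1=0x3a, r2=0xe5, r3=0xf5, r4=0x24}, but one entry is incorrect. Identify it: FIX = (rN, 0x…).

[0] flags=0010 → (cmp)
[1] flags=0010 LE?F → skip
[2] flags=0010 GT?T → r3=0x03
[3] flags=1001 → (cmp)
[4] flags=1001 VC?F → skip
[5] flags=1001 LS?T → r3=0xbd
[6] flags=1010 → (cmp)
[7] flags=1010 CS?T → r2=0xeb
[8] flags=1010 LT?T → r2=0xe5

FIX = (r3, 0xbd)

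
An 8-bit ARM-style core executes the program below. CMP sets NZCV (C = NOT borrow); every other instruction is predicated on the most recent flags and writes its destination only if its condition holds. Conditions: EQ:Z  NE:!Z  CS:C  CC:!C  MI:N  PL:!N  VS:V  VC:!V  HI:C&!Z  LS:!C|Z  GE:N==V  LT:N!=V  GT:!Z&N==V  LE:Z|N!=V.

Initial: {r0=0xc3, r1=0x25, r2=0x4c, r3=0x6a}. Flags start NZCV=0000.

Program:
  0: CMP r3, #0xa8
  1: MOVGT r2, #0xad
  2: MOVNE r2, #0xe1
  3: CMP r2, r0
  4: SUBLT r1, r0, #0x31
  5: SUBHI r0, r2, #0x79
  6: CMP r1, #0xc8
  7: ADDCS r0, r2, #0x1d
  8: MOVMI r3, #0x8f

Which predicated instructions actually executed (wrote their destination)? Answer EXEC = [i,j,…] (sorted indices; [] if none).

0: ✓ CMP  NZCV=1001
1: ✓ MOVGT  r2←0xad
2: ✓ MOVNE  r2←0xe1
3: ✓ CMP  NZCV=0010
4: · SUBLT
5: ✓ SUBHI  r0←0x68
6: ✓ CMP  NZCV=0000
7: · ADDCS
8: · MOVMI

EXEC = [1,2,5]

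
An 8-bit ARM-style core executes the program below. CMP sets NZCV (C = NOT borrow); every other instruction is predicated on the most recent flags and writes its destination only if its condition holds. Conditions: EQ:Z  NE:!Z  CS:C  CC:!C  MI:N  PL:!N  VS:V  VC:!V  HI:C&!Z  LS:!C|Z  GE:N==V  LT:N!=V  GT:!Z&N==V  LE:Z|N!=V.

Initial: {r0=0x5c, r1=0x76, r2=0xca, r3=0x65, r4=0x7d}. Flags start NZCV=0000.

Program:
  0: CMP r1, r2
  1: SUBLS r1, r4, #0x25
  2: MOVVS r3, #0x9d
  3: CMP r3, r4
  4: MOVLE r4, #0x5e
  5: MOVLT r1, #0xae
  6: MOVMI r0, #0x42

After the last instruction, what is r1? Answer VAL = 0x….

VAL = 0xae

0: ✓ CMP  NZCV=1001
1: ✓ SUBLS  r1←0x58
2: ✓ MOVVS  r3←0x9d
3: ✓ CMP  NZCV=0011
4: ✓ MOVLE  r4←0x5e
5: ✓ MOVLT  r1←0xae
6: · MOVMI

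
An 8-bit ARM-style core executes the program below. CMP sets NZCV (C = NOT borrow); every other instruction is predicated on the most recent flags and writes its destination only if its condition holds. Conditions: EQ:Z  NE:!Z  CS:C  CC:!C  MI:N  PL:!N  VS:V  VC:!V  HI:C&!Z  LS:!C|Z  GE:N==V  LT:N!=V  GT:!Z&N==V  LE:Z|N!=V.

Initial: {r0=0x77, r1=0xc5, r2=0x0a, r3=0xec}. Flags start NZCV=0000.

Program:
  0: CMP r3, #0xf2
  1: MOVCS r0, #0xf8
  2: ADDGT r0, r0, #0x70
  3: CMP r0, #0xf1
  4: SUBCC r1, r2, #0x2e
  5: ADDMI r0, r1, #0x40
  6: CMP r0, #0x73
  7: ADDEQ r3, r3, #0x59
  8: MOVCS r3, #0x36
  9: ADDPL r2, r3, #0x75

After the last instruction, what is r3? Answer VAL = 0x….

[0] flags=1000 → (cmp)
[1] flags=1000 CS?F → skip
[2] flags=1000 GT?F → skip
[3] flags=1001 → (cmp)
[4] flags=1001 CC?T → r1=0xdc
[5] flags=1001 MI?T → r0=0x1c
[6] flags=1000 → (cmp)
[7] flags=1000 EQ?F → skip
[8] flags=1000 CS?F → skip
[9] flags=1000 PL?F → skip

VAL = 0xec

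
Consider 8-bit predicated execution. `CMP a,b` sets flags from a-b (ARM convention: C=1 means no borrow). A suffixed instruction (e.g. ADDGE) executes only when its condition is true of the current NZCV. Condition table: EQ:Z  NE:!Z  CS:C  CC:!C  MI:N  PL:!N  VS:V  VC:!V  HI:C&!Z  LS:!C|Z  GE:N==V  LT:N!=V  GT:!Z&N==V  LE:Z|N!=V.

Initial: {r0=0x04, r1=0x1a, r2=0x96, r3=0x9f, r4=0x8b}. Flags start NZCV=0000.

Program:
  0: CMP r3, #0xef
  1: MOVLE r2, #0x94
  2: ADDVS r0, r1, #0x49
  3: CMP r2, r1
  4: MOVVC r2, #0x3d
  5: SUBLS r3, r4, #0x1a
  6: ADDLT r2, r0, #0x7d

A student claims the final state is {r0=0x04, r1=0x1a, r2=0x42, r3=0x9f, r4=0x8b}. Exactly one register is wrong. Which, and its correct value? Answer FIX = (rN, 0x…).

[0] flags=1000 → (cmp)
[1] flags=1000 LE?T → r2=0x94
[2] flags=1000 VS?F → skip
[3] flags=0011 → (cmp)
[4] flags=0011 VC?F → skip
[5] flags=0011 LS?F → skip
[6] flags=0011 LT?T → r2=0x81

FIX = (r2, 0x81)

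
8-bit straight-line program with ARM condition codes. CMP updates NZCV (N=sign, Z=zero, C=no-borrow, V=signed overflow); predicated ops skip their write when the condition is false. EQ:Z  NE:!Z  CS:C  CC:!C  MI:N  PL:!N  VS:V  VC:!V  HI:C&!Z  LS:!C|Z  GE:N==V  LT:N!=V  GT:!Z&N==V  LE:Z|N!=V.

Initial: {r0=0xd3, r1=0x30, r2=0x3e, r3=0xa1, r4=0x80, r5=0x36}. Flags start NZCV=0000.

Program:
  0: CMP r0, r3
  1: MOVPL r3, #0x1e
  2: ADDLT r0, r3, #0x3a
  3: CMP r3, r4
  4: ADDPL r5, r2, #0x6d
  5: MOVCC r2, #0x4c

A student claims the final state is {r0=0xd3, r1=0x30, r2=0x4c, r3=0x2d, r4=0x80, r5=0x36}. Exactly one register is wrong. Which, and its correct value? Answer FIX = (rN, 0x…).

FIX = (r3, 0x1e)

[0] flags=0010 → (cmp)
[1] flags=0010 PL?T → r3=0x1e
[2] flags=0010 LT?F → skip
[3] flags=1001 → (cmp)
[4] flags=1001 PL?F → skip
[5] flags=1001 CC?T → r2=0x4c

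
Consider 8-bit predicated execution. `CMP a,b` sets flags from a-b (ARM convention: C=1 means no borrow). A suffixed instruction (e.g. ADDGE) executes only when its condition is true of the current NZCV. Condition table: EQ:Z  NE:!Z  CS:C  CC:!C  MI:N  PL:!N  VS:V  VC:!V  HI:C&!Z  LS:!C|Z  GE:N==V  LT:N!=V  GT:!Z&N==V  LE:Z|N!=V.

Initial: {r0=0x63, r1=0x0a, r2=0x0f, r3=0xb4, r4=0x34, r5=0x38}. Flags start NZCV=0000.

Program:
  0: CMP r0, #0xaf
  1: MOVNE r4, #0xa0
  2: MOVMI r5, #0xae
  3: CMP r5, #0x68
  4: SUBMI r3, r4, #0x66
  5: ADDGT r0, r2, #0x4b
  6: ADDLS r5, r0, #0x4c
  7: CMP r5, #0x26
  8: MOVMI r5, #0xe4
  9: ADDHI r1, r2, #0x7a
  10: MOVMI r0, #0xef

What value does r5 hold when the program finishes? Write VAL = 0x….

VAL = 0xe4

[0] flags=1001 → (cmp)
[1] flags=1001 NE?T → r4=0xa0
[2] flags=1001 MI?T → r5=0xae
[3] flags=0011 → (cmp)
[4] flags=0011 MI?F → skip
[5] flags=0011 GT?F → skip
[6] flags=0011 LS?F → skip
[7] flags=1010 → (cmp)
[8] flags=1010 MI?T → r5=0xe4
[9] flags=1010 HI?T → r1=0x89
[10] flags=1010 MI?T → r0=0xef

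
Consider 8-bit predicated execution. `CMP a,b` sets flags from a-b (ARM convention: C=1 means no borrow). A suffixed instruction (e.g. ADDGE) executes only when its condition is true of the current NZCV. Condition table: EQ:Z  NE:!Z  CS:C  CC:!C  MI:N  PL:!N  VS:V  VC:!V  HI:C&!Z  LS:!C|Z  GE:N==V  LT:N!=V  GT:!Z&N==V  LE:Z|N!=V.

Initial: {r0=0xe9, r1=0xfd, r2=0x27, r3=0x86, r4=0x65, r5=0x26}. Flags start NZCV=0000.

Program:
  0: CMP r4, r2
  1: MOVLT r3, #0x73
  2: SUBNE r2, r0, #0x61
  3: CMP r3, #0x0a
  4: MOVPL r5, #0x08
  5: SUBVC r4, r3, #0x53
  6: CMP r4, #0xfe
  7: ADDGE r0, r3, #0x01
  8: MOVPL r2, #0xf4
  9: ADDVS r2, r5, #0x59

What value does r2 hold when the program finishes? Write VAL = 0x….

VAL = 0xf4

0: ✓ CMP  NZCV=0010
1: · MOVLT
2: ✓ SUBNE  r2←0x88
3: ✓ CMP  NZCV=0011
4: ✓ MOVPL  r5←0x08
5: · SUBVC
6: ✓ CMP  NZCV=0000
7: ✓ ADDGE  r0←0x87
8: ✓ MOVPL  r2←0xf4
9: · ADDVS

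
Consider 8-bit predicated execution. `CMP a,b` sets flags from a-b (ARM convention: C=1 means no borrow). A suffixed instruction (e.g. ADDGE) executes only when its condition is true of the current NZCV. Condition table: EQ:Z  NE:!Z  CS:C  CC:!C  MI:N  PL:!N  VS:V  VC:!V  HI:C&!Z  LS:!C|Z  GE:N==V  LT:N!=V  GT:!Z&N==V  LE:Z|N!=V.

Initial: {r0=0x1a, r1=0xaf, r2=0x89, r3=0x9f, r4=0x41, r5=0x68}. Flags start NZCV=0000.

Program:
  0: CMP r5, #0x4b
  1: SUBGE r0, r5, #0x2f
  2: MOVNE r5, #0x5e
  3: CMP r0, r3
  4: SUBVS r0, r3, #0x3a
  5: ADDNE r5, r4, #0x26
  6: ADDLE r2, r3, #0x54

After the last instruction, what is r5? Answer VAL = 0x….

0: ✓ CMP  NZCV=0010
1: ✓ SUBGE  r0←0x39
2: ✓ MOVNE  r5←0x5e
3: ✓ CMP  NZCV=1001
4: ✓ SUBVS  r0←0x65
5: ✓ ADDNE  r5←0x67
6: · ADDLE

VAL = 0x67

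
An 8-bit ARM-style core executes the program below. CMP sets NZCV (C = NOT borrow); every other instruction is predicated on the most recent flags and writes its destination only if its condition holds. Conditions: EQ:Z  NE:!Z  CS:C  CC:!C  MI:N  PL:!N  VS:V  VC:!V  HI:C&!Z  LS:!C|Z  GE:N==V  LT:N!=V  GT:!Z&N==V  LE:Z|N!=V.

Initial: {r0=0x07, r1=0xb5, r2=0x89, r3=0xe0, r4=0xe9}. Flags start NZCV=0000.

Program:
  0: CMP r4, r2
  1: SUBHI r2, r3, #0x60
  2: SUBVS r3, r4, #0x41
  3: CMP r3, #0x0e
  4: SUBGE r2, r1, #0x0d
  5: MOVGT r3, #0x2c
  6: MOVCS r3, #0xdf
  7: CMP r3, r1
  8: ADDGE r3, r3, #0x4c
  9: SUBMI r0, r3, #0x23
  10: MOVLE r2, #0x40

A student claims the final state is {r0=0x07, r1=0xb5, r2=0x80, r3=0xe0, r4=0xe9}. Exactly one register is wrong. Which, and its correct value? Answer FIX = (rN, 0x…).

[0] flags=0010 → (cmp)
[1] flags=0010 HI?T → r2=0x80
[2] flags=0010 VS?F → skip
[3] flags=1010 → (cmp)
[4] flags=1010 GE?F → skip
[5] flags=1010 GT?F → skip
[6] flags=1010 CS?T → r3=0xdf
[7] flags=0010 → (cmp)
[8] flags=0010 GE?T → r3=0x2b
[9] flags=0010 MI?F → skip
[10] flags=0010 LE?F → skip

FIX = (r3, 0x2b)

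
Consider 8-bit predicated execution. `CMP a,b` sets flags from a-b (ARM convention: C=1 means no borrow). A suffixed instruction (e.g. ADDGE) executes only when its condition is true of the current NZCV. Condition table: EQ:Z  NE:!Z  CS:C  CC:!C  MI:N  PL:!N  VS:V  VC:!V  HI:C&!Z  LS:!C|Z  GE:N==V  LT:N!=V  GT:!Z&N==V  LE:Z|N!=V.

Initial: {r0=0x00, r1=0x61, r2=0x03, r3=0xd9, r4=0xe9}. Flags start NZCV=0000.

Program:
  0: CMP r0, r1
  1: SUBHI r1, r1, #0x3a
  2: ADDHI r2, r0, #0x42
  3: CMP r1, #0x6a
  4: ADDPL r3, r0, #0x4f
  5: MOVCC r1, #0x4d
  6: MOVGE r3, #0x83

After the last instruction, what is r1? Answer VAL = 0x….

VAL = 0x4d

[0] flags=1000 → (cmp)
[1] flags=1000 HI?F → skip
[2] flags=1000 HI?F → skip
[3] flags=1000 → (cmp)
[4] flags=1000 PL?F → skip
[5] flags=1000 CC?T → r1=0x4d
[6] flags=1000 GE?F → skip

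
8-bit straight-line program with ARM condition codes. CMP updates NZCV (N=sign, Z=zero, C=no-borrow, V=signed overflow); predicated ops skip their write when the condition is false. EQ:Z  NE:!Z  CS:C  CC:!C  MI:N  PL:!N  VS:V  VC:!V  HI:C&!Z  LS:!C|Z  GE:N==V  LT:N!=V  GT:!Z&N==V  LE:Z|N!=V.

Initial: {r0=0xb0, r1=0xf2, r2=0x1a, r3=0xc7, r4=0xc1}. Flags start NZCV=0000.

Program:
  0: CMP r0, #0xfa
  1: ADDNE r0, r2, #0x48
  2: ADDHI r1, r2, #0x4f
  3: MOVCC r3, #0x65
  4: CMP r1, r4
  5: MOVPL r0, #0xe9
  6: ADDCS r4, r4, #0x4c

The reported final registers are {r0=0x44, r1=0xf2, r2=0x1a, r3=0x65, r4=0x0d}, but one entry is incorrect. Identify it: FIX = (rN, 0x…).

FIX = (r0, 0xe9)

0: ✓ CMP  NZCV=1000
1: ✓ ADDNE  r0←0x62
2: · ADDHI
3: ✓ MOVCC  r3←0x65
4: ✓ CMP  NZCV=0010
5: ✓ MOVPL  r0←0xe9
6: ✓ ADDCS  r4←0x0d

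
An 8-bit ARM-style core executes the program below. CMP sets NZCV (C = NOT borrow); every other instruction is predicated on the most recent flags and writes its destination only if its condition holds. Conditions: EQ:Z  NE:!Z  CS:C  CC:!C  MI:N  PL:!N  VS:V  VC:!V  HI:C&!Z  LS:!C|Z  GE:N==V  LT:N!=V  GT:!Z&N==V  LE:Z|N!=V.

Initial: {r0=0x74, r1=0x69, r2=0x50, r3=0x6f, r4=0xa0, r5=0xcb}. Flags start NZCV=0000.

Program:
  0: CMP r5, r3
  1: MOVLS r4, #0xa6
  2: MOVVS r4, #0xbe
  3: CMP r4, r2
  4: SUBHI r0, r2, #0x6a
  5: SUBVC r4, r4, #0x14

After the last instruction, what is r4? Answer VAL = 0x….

0: ✓ CMP  NZCV=0011
1: · MOVLS
2: ✓ MOVVS  r4←0xbe
3: ✓ CMP  NZCV=0011
4: ✓ SUBHI  r0←0xe6
5: · SUBVC

VAL = 0xbe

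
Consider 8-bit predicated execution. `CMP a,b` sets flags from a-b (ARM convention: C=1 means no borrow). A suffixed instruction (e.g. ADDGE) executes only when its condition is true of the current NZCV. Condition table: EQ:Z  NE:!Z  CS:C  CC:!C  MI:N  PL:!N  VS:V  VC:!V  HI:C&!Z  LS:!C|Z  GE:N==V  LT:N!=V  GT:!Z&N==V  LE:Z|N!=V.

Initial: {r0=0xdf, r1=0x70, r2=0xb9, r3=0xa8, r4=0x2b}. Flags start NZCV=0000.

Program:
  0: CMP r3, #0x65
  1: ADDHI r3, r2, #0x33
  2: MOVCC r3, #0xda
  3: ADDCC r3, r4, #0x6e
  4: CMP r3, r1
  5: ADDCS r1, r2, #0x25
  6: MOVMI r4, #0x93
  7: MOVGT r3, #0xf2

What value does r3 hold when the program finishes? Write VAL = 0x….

[0] flags=0011 → (cmp)
[1] flags=0011 HI?T → r3=0xec
[2] flags=0011 CC?F → skip
[3] flags=0011 CC?F → skip
[4] flags=0011 → (cmp)
[5] flags=0011 CS?T → r1=0xde
[6] flags=0011 MI?F → skip
[7] flags=0011 GT?F → skip

VAL = 0xec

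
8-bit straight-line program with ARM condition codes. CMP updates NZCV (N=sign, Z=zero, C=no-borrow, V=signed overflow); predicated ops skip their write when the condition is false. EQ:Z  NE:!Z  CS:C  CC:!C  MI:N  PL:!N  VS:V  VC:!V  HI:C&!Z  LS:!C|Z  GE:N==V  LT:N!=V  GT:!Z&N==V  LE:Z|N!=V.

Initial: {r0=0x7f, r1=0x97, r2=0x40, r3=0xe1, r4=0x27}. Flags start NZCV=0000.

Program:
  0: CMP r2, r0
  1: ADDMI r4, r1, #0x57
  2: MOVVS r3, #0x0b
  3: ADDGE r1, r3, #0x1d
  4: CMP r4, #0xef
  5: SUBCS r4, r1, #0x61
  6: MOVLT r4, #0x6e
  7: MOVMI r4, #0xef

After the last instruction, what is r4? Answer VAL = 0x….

[0] flags=1000 → (cmp)
[1] flags=1000 MI?T → r4=0xee
[2] flags=1000 VS?F → skip
[3] flags=1000 GE?F → skip
[4] flags=1000 → (cmp)
[5] flags=1000 CS?F → skip
[6] flags=1000 LT?T → r4=0x6e
[7] flags=1000 MI?T → r4=0xef

VAL = 0xef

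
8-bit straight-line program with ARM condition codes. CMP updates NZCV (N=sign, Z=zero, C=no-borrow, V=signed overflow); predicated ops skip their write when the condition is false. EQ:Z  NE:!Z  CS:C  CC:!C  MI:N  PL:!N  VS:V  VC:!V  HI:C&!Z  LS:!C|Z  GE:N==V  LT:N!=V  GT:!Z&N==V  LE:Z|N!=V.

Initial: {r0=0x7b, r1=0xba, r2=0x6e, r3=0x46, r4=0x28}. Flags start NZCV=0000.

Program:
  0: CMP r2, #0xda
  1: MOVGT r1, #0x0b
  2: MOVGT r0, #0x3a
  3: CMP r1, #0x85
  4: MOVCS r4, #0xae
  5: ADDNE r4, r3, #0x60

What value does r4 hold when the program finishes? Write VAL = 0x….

VAL = 0xa6

[0] flags=1001 → (cmp)
[1] flags=1001 GT?T → r1=0x0b
[2] flags=1001 GT?T → r0=0x3a
[3] flags=1001 → (cmp)
[4] flags=1001 CS?F → skip
[5] flags=1001 NE?T → r4=0xa6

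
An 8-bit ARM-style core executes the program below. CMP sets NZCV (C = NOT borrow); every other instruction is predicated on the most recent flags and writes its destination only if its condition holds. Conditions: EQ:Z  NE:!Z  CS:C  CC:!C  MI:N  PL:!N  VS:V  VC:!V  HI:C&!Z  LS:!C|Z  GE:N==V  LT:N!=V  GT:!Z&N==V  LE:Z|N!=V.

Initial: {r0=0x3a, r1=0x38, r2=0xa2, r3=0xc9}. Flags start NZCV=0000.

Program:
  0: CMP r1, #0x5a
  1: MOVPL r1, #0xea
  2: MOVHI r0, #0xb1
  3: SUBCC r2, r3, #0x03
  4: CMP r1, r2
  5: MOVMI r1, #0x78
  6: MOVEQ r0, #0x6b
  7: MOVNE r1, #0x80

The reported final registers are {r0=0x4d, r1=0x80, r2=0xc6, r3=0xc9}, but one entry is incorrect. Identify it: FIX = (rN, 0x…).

0: ✓ CMP  NZCV=1000
1: · MOVPL
2: · MOVHI
3: ✓ SUBCC  r2←0xc6
4: ✓ CMP  NZCV=0000
5: · MOVMI
6: · MOVEQ
7: ✓ MOVNE  r1←0x80

FIX = (r0, 0x3a)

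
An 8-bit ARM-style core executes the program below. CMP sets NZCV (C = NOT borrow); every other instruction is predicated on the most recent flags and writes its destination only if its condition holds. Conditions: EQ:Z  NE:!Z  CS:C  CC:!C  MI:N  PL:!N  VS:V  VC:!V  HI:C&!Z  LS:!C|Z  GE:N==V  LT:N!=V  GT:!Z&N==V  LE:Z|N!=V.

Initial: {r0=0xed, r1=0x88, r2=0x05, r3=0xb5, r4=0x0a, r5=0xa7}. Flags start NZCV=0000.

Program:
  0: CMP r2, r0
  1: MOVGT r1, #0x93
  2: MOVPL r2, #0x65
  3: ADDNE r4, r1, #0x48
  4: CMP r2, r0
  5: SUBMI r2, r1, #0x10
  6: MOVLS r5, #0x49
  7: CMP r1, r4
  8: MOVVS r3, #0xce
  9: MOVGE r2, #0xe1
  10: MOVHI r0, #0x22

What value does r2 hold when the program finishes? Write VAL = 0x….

VAL = 0x65

[0] flags=0000 → (cmp)
[1] flags=0000 GT?T → r1=0x93
[2] flags=0000 PL?T → r2=0x65
[3] flags=0000 NE?T → r4=0xdb
[4] flags=0000 → (cmp)
[5] flags=0000 MI?F → skip
[6] flags=0000 LS?T → r5=0x49
[7] flags=1000 → (cmp)
[8] flags=1000 VS?F → skip
[9] flags=1000 GE?F → skip
[10] flags=1000 HI?F → skip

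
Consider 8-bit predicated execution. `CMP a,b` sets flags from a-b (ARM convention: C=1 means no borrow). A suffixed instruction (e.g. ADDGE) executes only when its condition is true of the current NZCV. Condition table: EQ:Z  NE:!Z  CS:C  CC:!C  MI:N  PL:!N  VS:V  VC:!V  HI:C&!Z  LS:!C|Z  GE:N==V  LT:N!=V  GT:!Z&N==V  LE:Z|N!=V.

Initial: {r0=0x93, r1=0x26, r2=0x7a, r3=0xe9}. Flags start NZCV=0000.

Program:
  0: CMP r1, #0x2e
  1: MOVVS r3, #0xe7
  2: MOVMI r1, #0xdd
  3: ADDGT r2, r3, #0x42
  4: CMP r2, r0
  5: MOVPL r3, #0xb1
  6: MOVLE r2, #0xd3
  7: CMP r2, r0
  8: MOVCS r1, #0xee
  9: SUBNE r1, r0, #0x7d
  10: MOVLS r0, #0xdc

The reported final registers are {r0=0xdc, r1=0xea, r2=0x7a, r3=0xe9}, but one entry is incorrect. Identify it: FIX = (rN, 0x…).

0: ✓ CMP  NZCV=1000
1: · MOVVS
2: ✓ MOVMI  r1←0xdd
3: · ADDGT
4: ✓ CMP  NZCV=1001
5: · MOVPL
6: · MOVLE
7: ✓ CMP  NZCV=1001
8: · MOVCS
9: ✓ SUBNE  r1←0x16
10: ✓ MOVLS  r0←0xdc

FIX = (r1, 0x16)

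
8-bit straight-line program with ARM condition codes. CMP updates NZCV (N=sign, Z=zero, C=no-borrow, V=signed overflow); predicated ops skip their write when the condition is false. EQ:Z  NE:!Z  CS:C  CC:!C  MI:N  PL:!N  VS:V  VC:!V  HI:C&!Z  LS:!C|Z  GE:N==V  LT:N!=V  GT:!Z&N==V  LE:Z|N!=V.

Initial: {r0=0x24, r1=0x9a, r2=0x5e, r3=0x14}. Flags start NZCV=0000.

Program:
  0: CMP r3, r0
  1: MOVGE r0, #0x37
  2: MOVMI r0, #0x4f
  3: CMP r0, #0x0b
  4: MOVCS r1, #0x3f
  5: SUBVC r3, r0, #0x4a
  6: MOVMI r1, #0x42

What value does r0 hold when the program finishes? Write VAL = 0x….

VAL = 0x4f

0: ✓ CMP  NZCV=1000
1: · MOVGE
2: ✓ MOVMI  r0←0x4f
3: ✓ CMP  NZCV=0010
4: ✓ MOVCS  r1←0x3f
5: ✓ SUBVC  r3←0x05
6: · MOVMI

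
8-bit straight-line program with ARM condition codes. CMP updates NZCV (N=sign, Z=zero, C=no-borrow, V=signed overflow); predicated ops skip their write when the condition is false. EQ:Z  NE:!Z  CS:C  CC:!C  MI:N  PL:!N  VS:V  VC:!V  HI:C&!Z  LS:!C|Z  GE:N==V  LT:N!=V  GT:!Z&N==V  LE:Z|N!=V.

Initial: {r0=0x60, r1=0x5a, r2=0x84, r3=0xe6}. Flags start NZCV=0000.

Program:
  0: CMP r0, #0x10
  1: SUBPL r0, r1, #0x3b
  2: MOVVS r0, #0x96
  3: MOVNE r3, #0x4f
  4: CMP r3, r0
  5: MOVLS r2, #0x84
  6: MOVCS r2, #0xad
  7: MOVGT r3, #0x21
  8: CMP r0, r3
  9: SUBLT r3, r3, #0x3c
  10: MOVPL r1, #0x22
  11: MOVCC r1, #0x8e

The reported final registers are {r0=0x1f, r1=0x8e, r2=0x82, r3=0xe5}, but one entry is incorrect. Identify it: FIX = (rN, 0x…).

FIX = (r2, 0xad)

0: ✓ CMP  NZCV=0010
1: ✓ SUBPL  r0←0x1f
2: · MOVVS
3: ✓ MOVNE  r3←0x4f
4: ✓ CMP  NZCV=0010
5: · MOVLS
6: ✓ MOVCS  r2←0xad
7: ✓ MOVGT  r3←0x21
8: ✓ CMP  NZCV=1000
9: ✓ SUBLT  r3←0xe5
10: · MOVPL
11: ✓ MOVCC  r1←0x8e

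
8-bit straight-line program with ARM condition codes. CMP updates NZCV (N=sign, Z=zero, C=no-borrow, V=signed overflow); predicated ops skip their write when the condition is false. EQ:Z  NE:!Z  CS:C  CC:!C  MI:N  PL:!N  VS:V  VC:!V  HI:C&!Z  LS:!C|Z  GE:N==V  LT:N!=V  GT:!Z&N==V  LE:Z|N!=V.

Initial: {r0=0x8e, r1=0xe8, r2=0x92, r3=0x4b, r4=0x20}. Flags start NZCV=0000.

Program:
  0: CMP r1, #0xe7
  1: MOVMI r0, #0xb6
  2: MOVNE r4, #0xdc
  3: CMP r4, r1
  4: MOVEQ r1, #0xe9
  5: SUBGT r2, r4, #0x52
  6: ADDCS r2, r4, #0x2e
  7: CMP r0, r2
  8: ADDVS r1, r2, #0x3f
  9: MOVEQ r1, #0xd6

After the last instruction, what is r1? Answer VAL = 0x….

VAL = 0xe8

[0] flags=0010 → (cmp)
[1] flags=0010 MI?F → skip
[2] flags=0010 NE?T → r4=0xdc
[3] flags=1000 → (cmp)
[4] flags=1000 EQ?F → skip
[5] flags=1000 GT?F → skip
[6] flags=1000 CS?F → skip
[7] flags=1000 → (cmp)
[8] flags=1000 VS?F → skip
[9] flags=1000 EQ?F → skip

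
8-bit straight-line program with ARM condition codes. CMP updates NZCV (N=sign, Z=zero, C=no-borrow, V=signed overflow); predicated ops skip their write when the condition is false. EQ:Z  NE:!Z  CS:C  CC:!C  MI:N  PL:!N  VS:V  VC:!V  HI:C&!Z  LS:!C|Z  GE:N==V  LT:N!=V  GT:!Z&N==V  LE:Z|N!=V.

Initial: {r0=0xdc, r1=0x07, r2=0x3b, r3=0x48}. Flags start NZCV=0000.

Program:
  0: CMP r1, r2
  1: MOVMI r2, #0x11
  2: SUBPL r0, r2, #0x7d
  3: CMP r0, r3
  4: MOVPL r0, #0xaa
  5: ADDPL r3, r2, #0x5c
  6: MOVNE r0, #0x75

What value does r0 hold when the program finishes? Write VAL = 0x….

0: ✓ CMP  NZCV=1000
1: ✓ MOVMI  r2←0x11
2: · SUBPL
3: ✓ CMP  NZCV=1010
4: · MOVPL
5: · ADDPL
6: ✓ MOVNE  r0←0x75

VAL = 0x75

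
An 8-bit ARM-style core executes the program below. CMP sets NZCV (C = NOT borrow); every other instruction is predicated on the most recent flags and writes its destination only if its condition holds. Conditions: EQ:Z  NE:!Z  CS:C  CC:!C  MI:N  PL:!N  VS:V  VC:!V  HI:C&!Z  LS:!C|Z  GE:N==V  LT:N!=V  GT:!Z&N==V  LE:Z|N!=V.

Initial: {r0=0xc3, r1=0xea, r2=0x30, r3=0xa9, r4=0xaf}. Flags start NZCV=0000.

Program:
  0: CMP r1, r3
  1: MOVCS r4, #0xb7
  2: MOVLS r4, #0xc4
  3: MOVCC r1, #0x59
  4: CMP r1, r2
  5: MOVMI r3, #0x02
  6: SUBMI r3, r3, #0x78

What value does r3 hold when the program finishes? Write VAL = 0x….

0: ✓ CMP  NZCV=0010
1: ✓ MOVCS  r4←0xb7
2: · MOVLS
3: · MOVCC
4: ✓ CMP  NZCV=1010
5: ✓ MOVMI  r3←0x02
6: ✓ SUBMI  r3←0x8a

VAL = 0x8a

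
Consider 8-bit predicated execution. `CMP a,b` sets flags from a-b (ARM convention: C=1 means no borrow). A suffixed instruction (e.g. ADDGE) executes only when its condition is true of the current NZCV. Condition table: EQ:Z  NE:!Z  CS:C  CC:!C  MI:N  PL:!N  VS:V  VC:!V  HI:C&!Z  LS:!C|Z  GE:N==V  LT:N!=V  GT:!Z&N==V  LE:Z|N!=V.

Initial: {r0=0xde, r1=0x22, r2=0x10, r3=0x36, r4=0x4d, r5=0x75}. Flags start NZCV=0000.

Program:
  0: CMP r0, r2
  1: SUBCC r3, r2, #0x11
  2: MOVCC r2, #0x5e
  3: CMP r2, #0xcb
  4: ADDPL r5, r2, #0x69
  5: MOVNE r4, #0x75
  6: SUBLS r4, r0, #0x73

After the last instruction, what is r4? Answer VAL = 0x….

VAL = 0x6b

[0] flags=1010 → (cmp)
[1] flags=1010 CC?F → skip
[2] flags=1010 CC?F → skip
[3] flags=0000 → (cmp)
[4] flags=0000 PL?T → r5=0x79
[5] flags=0000 NE?T → r4=0x75
[6] flags=0000 LS?T → r4=0x6b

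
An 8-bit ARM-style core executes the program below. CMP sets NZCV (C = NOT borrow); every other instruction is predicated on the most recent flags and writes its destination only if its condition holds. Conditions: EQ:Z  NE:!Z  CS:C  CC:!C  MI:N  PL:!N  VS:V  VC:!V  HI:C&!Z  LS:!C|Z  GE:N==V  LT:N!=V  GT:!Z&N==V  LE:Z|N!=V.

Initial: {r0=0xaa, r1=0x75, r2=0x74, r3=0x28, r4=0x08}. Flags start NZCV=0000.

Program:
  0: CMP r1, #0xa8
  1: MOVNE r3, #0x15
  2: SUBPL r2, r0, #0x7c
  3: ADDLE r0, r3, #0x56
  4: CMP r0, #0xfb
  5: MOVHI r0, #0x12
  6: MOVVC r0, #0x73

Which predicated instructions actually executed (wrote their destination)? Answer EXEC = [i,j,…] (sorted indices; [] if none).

0: ✓ CMP  NZCV=1001
1: ✓ MOVNE  r3←0x15
2: · SUBPL
3: · ADDLE
4: ✓ CMP  NZCV=1000
5: · MOVHI
6: ✓ MOVVC  r0←0x73

EXEC = [1,6]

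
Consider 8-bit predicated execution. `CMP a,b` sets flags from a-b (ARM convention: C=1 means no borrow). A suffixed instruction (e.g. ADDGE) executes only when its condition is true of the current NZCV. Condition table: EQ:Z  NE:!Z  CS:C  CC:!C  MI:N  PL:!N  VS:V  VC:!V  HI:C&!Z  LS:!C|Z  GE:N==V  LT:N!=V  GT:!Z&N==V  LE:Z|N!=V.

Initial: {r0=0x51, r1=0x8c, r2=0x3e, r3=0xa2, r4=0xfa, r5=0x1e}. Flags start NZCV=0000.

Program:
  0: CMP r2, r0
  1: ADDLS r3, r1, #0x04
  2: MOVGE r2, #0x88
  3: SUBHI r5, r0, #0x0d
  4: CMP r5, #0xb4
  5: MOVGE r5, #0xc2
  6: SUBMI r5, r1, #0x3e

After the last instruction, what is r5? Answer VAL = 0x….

VAL = 0xc2

0: ✓ CMP  NZCV=1000
1: ✓ ADDLS  r3←0x90
2: · MOVGE
3: · SUBHI
4: ✓ CMP  NZCV=0000
5: ✓ MOVGE  r5←0xc2
6: · SUBMI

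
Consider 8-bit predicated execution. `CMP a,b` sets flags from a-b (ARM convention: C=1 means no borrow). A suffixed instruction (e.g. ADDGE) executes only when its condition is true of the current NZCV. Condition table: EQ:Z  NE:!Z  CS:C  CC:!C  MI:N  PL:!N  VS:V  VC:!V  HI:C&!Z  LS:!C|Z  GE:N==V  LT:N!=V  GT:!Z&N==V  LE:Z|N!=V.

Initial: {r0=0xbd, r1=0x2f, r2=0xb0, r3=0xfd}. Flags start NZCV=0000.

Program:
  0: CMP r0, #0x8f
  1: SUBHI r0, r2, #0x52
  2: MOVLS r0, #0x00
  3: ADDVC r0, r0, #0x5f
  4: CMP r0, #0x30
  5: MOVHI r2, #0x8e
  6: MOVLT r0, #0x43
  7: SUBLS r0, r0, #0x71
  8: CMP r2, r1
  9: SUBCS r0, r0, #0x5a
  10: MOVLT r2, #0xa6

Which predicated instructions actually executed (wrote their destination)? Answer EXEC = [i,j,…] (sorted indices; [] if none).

0: ✓ CMP  NZCV=0010
1: ✓ SUBHI  r0←0x5e
2: · MOVLS
3: ✓ ADDVC  r0←0xbd
4: ✓ CMP  NZCV=1010
5: ✓ MOVHI  r2←0x8e
6: ✓ MOVLT  r0←0x43
7: · SUBLS
8: ✓ CMP  NZCV=0011
9: ✓ SUBCS  r0←0xe9
10: ✓ MOVLT  r2←0xa6

EXEC = [1,3,5,6,9,10]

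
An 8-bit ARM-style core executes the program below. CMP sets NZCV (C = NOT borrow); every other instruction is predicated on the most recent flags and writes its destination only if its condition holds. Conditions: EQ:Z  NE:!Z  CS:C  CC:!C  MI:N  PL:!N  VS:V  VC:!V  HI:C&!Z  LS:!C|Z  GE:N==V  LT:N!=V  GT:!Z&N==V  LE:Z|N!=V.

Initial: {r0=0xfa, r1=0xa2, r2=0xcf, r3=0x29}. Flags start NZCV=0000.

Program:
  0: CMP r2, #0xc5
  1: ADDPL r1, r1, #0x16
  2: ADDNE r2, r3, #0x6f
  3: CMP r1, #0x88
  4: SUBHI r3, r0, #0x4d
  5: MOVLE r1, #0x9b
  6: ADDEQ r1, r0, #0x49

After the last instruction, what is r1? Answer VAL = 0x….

VAL = 0xb8

0: ✓ CMP  NZCV=0010
1: ✓ ADDPL  r1←0xb8
2: ✓ ADDNE  r2←0x98
3: ✓ CMP  NZCV=0010
4: ✓ SUBHI  r3←0xad
5: · MOVLE
6: · ADDEQ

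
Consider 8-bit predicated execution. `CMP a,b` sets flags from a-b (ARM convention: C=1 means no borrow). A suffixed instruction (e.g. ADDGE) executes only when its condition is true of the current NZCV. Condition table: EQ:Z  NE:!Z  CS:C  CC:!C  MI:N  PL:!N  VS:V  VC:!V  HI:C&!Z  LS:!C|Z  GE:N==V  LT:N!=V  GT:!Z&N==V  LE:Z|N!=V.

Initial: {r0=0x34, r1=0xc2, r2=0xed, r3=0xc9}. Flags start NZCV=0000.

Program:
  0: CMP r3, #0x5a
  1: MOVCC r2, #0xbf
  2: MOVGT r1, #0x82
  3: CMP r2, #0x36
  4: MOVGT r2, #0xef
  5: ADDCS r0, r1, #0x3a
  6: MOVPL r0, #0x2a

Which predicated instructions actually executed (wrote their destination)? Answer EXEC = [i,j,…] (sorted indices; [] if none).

0: ✓ CMP  NZCV=0011
1: · MOVCC
2: · MOVGT
3: ✓ CMP  NZCV=1010
4: · MOVGT
5: ✓ ADDCS  r0←0xfc
6: · MOVPL

EXEC = [5]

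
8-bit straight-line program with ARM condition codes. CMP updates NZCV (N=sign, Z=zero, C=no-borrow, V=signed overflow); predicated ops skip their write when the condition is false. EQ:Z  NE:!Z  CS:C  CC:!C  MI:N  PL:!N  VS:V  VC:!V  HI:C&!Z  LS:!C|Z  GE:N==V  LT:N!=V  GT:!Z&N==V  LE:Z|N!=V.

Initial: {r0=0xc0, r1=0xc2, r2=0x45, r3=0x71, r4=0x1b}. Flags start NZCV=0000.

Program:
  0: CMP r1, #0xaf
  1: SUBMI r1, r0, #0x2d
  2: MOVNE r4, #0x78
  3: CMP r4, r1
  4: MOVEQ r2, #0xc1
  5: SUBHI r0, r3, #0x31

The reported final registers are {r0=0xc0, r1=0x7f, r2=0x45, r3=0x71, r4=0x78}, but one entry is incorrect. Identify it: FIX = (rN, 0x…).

FIX = (r1, 0xc2)

0: ✓ CMP  NZCV=0010
1: · SUBMI
2: ✓ MOVNE  r4←0x78
3: ✓ CMP  NZCV=1001
4: · MOVEQ
5: · SUBHI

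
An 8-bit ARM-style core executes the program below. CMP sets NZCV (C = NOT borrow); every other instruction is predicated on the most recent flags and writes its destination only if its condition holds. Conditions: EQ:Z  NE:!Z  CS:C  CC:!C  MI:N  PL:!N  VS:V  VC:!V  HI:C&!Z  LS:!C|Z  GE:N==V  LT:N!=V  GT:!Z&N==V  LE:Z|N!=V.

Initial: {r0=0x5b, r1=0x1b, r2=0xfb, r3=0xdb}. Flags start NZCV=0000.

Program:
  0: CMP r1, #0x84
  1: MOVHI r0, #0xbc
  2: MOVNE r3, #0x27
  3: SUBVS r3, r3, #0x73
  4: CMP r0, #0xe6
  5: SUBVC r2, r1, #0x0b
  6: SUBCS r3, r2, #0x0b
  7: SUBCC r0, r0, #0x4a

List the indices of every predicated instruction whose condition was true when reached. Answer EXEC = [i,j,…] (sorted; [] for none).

EXEC = [2,3,5,7]

[0] flags=1001 → (cmp)
[1] flags=1001 HI?F → skip
[2] flags=1001 NE?T → r3=0x27
[3] flags=1001 VS?T → r3=0xb4
[4] flags=0000 → (cmp)
[5] flags=0000 VC?T → r2=0x10
[6] flags=0000 CS?F → skip
[7] flags=0000 CC?T → r0=0x11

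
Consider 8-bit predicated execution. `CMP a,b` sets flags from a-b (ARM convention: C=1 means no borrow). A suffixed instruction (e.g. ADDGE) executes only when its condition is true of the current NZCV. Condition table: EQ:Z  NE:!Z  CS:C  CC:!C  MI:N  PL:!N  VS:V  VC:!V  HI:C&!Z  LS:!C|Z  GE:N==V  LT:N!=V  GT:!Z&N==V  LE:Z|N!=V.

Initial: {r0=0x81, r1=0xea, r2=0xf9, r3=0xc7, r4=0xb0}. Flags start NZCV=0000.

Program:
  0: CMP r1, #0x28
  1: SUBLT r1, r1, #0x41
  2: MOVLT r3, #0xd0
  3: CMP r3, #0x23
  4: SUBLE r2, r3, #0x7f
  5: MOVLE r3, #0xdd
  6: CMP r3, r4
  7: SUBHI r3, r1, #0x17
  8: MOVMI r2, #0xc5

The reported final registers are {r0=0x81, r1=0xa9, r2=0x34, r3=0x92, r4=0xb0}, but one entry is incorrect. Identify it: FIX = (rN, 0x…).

FIX = (r2, 0x51)

0: ✓ CMP  NZCV=1010
1: ✓ SUBLT  r1←0xa9
2: ✓ MOVLT  r3←0xd0
3: ✓ CMP  NZCV=1010
4: ✓ SUBLE  r2←0x51
5: ✓ MOVLE  r3←0xdd
6: ✓ CMP  NZCV=0010
7: ✓ SUBHI  r3←0x92
8: · MOVMI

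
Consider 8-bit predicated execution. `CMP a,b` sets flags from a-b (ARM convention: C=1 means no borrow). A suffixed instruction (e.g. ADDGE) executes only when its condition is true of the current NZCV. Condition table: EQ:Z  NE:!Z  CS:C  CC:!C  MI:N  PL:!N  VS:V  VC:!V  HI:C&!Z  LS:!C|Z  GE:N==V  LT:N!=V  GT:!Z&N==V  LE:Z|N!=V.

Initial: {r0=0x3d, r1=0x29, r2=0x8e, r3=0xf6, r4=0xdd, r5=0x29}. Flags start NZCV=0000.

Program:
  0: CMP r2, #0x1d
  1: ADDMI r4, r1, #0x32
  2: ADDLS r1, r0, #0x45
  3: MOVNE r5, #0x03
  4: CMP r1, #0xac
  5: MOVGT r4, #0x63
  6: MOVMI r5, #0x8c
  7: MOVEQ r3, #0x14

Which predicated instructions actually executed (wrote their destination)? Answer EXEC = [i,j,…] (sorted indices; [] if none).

EXEC = [3,5]

[0] flags=0011 → (cmp)
[1] flags=0011 MI?F → skip
[2] flags=0011 LS?F → skip
[3] flags=0011 NE?T → r5=0x03
[4] flags=0000 → (cmp)
[5] flags=0000 GT?T → r4=0x63
[6] flags=0000 MI?F → skip
[7] flags=0000 EQ?F → skip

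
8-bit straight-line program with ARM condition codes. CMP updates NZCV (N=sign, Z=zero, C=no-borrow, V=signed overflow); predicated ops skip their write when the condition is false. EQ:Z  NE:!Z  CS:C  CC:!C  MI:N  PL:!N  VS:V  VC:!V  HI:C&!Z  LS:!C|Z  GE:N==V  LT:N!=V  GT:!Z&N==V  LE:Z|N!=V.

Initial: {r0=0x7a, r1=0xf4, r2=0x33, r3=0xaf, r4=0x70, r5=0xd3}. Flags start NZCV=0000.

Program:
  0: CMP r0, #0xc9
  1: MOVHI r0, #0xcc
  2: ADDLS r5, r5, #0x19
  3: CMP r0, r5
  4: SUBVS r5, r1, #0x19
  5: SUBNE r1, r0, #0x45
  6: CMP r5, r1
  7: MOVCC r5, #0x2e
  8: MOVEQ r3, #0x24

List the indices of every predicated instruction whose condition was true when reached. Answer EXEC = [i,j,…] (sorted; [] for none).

[0] flags=1001 → (cmp)
[1] flags=1001 HI?F → skip
[2] flags=1001 LS?T → r5=0xec
[3] flags=1001 → (cmp)
[4] flags=1001 VS?T → r5=0xdb
[5] flags=1001 NE?T → r1=0x35
[6] flags=1010 → (cmp)
[7] flags=1010 CC?F → skip
[8] flags=1010 EQ?F → skip

EXEC = [2,4,5]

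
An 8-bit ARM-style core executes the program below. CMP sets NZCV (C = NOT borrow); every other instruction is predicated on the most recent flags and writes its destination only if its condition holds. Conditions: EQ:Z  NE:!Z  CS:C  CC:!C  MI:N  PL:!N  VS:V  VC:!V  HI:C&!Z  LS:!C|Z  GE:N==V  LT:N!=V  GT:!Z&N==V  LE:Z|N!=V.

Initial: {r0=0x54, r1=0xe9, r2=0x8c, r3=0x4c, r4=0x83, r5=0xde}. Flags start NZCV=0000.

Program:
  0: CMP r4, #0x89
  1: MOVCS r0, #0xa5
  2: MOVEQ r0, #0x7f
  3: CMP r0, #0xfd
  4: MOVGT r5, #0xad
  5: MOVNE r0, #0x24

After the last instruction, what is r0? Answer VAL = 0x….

VAL = 0x24

[0] flags=1000 → (cmp)
[1] flags=1000 CS?F → skip
[2] flags=1000 EQ?F → skip
[3] flags=0000 → (cmp)
[4] flags=0000 GT?T → r5=0xad
[5] flags=0000 NE?T → r0=0x24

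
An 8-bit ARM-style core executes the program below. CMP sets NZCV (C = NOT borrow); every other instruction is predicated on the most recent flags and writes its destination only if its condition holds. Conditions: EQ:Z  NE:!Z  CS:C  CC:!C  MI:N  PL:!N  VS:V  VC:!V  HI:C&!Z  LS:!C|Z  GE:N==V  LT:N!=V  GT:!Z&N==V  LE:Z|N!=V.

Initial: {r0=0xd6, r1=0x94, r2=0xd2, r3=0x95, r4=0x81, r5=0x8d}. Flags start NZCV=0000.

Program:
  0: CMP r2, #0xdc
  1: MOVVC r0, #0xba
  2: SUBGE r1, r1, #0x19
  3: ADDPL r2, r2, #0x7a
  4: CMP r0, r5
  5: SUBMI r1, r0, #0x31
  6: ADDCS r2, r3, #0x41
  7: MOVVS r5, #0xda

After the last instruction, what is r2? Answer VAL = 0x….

[0] flags=1000 → (cmp)
[1] flags=1000 VC?T → r0=0xba
[2] flags=1000 GE?F → skip
[3] flags=1000 PL?F → skip
[4] flags=0010 → (cmp)
[5] flags=0010 MI?F → skip
[6] flags=0010 CS?T → r2=0xd6
[7] flags=0010 VS?F → skip

VAL = 0xd6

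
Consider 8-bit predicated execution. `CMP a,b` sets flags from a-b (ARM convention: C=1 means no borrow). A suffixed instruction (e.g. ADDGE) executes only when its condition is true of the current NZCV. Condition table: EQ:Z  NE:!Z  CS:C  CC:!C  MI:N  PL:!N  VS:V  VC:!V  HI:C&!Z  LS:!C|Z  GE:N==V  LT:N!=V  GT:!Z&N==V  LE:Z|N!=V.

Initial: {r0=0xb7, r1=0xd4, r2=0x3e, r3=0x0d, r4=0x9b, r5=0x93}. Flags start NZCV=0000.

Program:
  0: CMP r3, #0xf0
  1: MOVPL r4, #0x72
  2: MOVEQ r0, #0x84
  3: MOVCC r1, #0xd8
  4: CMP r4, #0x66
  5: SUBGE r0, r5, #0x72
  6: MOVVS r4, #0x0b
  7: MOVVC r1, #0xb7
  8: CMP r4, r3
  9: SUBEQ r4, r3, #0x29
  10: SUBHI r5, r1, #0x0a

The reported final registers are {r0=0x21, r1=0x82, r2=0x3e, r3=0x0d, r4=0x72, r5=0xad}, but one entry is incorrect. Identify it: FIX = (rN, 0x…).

FIX = (r1, 0xb7)

0: ✓ CMP  NZCV=0000
1: ✓ MOVPL  r4←0x72
2: · MOVEQ
3: ✓ MOVCC  r1←0xd8
4: ✓ CMP  NZCV=0010
5: ✓ SUBGE  r0←0x21
6: · MOVVS
7: ✓ MOVVC  r1←0xb7
8: ✓ CMP  NZCV=0010
9: · SUBEQ
10: ✓ SUBHI  r5←0xad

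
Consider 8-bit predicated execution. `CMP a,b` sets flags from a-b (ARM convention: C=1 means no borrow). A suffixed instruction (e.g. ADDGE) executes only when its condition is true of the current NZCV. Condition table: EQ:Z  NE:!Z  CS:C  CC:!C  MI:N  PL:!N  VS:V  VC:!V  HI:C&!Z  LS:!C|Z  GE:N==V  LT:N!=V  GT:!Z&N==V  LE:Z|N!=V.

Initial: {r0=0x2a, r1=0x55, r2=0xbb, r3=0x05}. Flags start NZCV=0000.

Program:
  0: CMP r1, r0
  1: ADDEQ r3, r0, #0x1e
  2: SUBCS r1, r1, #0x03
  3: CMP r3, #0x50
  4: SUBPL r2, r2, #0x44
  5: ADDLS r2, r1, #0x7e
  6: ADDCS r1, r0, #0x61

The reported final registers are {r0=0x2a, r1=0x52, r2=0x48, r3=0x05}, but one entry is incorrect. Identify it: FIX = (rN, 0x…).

FIX = (r2, 0xd0)

0: ✓ CMP  NZCV=0010
1: · ADDEQ
2: ✓ SUBCS  r1←0x52
3: ✓ CMP  NZCV=1000
4: · SUBPL
5: ✓ ADDLS  r2←0xd0
6: · ADDCS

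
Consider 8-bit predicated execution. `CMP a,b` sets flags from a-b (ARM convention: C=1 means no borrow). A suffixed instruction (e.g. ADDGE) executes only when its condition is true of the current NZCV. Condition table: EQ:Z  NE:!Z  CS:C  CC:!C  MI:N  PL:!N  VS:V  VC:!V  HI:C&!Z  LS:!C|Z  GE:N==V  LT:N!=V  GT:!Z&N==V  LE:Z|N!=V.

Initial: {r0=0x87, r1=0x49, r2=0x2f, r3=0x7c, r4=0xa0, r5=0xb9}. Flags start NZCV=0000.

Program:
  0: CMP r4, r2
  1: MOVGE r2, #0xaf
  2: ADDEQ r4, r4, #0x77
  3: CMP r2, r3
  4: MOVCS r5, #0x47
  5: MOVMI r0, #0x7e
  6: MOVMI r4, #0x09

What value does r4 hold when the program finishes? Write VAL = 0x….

0: ✓ CMP  NZCV=0011
1: · MOVGE
2: · ADDEQ
3: ✓ CMP  NZCV=1000
4: · MOVCS
5: ✓ MOVMI  r0←0x7e
6: ✓ MOVMI  r4←0x09

VAL = 0x09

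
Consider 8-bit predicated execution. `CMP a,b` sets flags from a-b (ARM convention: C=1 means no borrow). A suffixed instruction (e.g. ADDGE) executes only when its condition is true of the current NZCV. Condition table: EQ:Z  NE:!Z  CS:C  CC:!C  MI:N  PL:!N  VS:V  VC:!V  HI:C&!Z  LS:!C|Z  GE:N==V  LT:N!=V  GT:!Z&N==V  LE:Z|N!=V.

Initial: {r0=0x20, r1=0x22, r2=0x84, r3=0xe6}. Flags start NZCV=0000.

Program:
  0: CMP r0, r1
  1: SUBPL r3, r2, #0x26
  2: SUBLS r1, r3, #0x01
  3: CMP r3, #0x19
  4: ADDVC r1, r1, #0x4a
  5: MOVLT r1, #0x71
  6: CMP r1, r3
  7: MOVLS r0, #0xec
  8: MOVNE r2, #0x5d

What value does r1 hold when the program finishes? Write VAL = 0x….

0: ✓ CMP  NZCV=1000
1: · SUBPL
2: ✓ SUBLS  r1←0xe5
3: ✓ CMP  NZCV=1010
4: ✓ ADDVC  r1←0x2f
5: ✓ MOVLT  r1←0x71
6: ✓ CMP  NZCV=1001
7: ✓ MOVLS  r0←0xec
8: ✓ MOVNE  r2←0x5d

VAL = 0x71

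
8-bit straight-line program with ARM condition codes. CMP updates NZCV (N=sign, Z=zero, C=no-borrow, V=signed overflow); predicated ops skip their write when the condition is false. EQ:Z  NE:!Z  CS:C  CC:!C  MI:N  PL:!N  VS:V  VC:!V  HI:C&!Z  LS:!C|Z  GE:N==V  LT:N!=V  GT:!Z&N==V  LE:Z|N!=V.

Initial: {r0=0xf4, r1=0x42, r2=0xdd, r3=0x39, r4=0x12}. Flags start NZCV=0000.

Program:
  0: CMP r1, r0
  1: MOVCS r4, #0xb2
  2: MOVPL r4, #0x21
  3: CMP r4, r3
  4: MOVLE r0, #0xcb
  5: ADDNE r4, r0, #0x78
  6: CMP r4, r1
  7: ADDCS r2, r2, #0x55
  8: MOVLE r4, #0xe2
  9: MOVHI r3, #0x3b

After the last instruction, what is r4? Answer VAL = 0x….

VAL = 0x43

[0] flags=0000 → (cmp)
[1] flags=0000 CS?F → skip
[2] flags=0000 PL?T → r4=0x21
[3] flags=1000 → (cmp)
[4] flags=1000 LE?T → r0=0xcb
[5] flags=1000 NE?T → r4=0x43
[6] flags=0010 → (cmp)
[7] flags=0010 CS?T → r2=0x32
[8] flags=0010 LE?F → skip
[9] flags=0010 HI?T → r3=0x3b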